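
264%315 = 264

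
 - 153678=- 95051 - 58627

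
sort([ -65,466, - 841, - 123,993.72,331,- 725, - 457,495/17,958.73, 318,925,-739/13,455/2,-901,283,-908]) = [-908, - 901,-841,-725, - 457,-123 , - 65, - 739/13, 495/17,455/2,  283,318,331,466,  925 , 958.73,993.72] 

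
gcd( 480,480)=480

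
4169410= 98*42545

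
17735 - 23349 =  - 5614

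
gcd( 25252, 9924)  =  4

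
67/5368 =67/5368 = 0.01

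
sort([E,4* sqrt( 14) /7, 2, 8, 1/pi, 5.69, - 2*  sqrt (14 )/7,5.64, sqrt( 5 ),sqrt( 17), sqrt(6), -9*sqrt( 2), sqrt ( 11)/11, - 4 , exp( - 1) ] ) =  [ - 9*sqrt(2), - 4, - 2 * sqrt(14) /7,sqrt( 11) /11,1/pi, exp( - 1 ),2,4*sqrt(14) /7, sqrt(5 ),sqrt( 6) , E, sqrt(17), 5.64,  5.69 , 8 ] 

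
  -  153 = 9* ( -17)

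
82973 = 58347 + 24626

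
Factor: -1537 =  - 29^1* 53^1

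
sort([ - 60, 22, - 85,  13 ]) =[ - 85, - 60,13  ,  22]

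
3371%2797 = 574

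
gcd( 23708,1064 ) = 4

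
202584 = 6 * 33764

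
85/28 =85/28=3.04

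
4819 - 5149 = -330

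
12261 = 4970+7291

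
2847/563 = 2847/563  =  5.06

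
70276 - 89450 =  - 19174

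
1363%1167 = 196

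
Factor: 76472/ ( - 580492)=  - 22/167 =- 2^1*11^1 *167^(  -  1) 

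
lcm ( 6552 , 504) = 6552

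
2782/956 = 1391/478 = 2.91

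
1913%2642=1913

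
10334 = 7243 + 3091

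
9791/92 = 9791/92 = 106.42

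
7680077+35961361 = 43641438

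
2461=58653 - 56192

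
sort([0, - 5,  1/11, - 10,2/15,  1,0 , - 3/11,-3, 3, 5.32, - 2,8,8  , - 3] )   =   [ -10, - 5,-3, - 3, - 2 , - 3/11,  0,  0,1/11 , 2/15, 1, 3,5.32, 8,  8] 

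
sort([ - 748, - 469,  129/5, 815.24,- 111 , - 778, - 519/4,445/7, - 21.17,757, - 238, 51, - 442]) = [ - 778, - 748, - 469, - 442, - 238, -519/4, - 111, - 21.17, 129/5, 51, 445/7, 757, 815.24 ]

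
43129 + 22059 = 65188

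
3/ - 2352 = -1/784= - 0.00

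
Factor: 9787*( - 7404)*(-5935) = 2^2*3^1*5^1*617^1*1187^1 * 9787^1  =  430067596380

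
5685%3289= 2396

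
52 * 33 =1716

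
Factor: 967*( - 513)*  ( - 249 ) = 123521679 = 3^4*19^1*83^1 *967^1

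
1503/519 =501/173=2.90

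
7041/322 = 7041/322= 21.87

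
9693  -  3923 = 5770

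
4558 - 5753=-1195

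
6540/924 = 545/77=7.08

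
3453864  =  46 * 75084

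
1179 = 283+896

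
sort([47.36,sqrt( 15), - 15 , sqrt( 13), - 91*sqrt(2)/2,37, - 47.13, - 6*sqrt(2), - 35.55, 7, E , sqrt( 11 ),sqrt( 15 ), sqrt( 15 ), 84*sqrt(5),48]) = [-91 * sqrt(2 )/2, - 47.13, - 35.55, - 15 , - 6*  sqrt ( 2), E,sqrt(11), sqrt( 13 ), sqrt(15 ),sqrt(15), sqrt( 15), 7,37,47.36, 48, 84*sqrt(5)] 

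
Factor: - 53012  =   - 2^2*29^1*457^1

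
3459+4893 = 8352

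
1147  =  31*37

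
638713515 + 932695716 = 1571409231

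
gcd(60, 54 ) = 6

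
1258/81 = 1258/81 = 15.53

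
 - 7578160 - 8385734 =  - 15963894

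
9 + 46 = 55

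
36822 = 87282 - 50460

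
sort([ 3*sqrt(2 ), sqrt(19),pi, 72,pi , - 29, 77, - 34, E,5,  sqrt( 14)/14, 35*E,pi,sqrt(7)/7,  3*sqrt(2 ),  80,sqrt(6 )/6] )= [-34,-29,  sqrt( 14) /14, sqrt ( 7)/7,  sqrt( 6 )/6,E, pi, pi, pi, 3*sqrt(2) , 3*sqrt(2) , sqrt( 19), 5, 72,77,80,35*E ]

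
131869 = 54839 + 77030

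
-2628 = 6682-9310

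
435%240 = 195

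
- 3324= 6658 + -9982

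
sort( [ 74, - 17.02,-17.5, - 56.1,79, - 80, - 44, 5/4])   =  [ - 80, - 56.1,- 44, - 17.5, - 17.02,5/4,74,79 ]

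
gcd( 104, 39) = 13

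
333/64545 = 111/21515 =0.01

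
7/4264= 7/4264 =0.00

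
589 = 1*589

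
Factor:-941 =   -  941^1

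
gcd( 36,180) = 36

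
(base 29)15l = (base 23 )1KI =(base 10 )1007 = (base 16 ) 3EF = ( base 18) 31H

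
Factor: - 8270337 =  - 3^1* 179^1*15401^1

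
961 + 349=1310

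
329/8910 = 329/8910 = 0.04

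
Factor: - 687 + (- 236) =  - 13^1 * 71^1=- 923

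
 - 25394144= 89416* ( - 284)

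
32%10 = 2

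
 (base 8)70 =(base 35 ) 1l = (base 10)56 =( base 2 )111000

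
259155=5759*45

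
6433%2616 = 1201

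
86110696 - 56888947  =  29221749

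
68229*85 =5799465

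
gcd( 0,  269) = 269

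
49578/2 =24789=24789.00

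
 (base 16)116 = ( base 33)8E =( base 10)278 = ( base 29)9h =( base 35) 7X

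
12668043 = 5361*2363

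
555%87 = 33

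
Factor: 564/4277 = 12/91 = 2^2*3^1 *7^ (-1 )*13^(-1) 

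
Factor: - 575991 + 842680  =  266689 = 266689^1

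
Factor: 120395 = 5^1 *11^2*199^1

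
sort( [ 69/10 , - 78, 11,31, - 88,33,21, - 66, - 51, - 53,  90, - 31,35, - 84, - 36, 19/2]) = [ - 88, - 84, - 78,-66, - 53, - 51,- 36 ,- 31, 69/10,19/2, 11, 21, 31, 33,35,90 ]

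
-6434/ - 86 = 74 + 35/43 = 74.81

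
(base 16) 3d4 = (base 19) 2DB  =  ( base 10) 980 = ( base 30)12K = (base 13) 5a5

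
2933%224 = 21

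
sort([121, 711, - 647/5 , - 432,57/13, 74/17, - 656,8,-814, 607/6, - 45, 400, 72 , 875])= [ - 814,  -  656, - 432, - 647/5, - 45, 74/17, 57/13, 8 , 72,607/6,121,400, 711,  875 ]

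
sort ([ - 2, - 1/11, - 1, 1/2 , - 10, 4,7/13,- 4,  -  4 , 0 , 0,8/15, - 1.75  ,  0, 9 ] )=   [  -  10, - 4,  -  4, - 2,-1.75, - 1, - 1/11, 0, 0, 0,1/2, 8/15,7/13, 4,9]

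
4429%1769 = 891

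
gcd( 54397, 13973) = 1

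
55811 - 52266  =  3545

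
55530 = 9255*6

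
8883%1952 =1075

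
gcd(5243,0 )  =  5243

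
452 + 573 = 1025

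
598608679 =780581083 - 181972404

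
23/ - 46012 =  - 23/46012= - 0.00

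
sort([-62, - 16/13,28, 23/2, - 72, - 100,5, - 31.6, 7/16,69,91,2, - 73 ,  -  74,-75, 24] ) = [ - 100, -75, - 74 ,- 73, - 72, - 62,  -  31.6, - 16/13, 7/16, 2, 5 , 23/2, 24,28, 69,91]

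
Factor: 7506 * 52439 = 393607134 = 2^1*3^3*41^1*139^1*1279^1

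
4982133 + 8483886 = 13466019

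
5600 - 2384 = 3216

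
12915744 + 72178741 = 85094485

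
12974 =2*6487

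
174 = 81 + 93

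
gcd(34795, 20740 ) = 5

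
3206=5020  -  1814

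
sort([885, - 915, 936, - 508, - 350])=[  -  915,-508, - 350,885,936 ] 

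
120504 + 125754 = 246258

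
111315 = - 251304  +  362619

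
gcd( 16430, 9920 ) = 310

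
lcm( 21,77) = 231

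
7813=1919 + 5894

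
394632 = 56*7047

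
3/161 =3/161= 0.02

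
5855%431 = 252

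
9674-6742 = 2932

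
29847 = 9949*3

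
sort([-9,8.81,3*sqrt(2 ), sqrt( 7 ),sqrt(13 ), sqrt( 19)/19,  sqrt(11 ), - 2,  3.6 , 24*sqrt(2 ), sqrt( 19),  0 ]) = [ - 9,  -  2,  0,sqrt(19 ) /19 , sqrt(7) , sqrt(11),  3.6, sqrt ( 13 ), 3*sqrt ( 2 ), sqrt( 19),8.81,24*sqrt(2)]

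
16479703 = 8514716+7964987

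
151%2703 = 151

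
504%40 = 24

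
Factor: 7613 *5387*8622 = 353598833682 = 2^1 * 3^2* 23^1*331^1*479^1 * 5387^1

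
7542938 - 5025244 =2517694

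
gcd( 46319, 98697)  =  1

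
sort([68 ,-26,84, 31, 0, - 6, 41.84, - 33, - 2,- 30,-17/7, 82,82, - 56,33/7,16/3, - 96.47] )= [ - 96.47,-56, - 33,  -  30 , - 26,-6, - 17/7,  -  2,0, 33/7, 16/3,  31,  41.84,68,82, 82,84] 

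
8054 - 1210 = 6844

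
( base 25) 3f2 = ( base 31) 2ak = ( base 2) 100011001100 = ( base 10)2252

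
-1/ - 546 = 1/546 = 0.00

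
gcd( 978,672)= 6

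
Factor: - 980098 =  - 2^1*7^2 * 73^1*137^1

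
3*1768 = 5304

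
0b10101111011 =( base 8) 2573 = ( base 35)153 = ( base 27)1oq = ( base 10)1403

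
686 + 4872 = 5558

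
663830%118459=71535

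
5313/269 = 19+202/269 = 19.75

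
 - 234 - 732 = -966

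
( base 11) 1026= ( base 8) 2517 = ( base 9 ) 1770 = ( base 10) 1359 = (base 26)207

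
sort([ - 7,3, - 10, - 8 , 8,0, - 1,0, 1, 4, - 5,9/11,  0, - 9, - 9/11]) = [ - 10, - 9,- 8, - 7, - 5  ,  -  1, - 9/11, 0,0, 0 , 9/11,1, 3,4,8 ] 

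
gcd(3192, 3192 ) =3192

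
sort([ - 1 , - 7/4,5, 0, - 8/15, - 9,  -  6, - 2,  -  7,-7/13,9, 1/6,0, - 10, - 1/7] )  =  [-10, - 9, - 7, - 6, - 2, - 7/4,-1, - 7/13, - 8/15, - 1/7 , 0 , 0, 1/6,5, 9 ]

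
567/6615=3/35= 0.09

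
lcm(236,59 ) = 236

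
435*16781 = 7299735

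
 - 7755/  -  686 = 11 +209/686 = 11.30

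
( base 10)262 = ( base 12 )19A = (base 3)100201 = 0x106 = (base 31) 8E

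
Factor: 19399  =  19^1*1021^1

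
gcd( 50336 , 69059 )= 1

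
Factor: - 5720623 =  - 2129^1*2687^1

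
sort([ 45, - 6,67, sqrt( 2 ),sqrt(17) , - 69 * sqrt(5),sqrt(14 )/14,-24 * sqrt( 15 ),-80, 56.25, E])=[ - 69*sqrt( 5 ),-24*sqrt( 15), - 80, - 6,  sqrt( 14)/14,sqrt( 2),E,sqrt(17),45,56.25,67]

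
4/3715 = 4/3715 = 0.00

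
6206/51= 6206/51 = 121.69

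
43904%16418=11068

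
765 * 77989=59661585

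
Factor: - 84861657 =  - 3^2 * 19^1*257^1 * 1931^1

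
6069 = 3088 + 2981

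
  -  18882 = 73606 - 92488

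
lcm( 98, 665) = 9310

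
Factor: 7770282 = 2^1*3^1*13^2*79^1* 97^1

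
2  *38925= 77850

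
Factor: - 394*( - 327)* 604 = 77818152 = 2^3*3^1*109^1*151^1*197^1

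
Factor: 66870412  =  2^2 * 7^1*2388229^1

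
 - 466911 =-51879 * 9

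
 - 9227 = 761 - 9988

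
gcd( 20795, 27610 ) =5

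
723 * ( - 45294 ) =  - 32747562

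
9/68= 9/68 = 0.13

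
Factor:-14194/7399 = - 94/49 = -2^1 * 7^( - 2 ) * 47^1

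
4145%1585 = 975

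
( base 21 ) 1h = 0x26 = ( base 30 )18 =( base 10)38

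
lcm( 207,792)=18216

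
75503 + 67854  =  143357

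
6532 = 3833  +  2699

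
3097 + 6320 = 9417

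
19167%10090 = 9077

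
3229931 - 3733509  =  -503578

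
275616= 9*30624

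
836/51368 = 209/12842 = 0.02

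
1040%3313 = 1040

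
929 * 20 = 18580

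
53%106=53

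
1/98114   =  1/98114 = 0.00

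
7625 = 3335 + 4290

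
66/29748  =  11/4958 = 0.00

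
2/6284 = 1/3142 = 0.00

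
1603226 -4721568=  -  3118342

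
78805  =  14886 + 63919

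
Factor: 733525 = 5^2* 13^1 * 37^1*61^1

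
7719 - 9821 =-2102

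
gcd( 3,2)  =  1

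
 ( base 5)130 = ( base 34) 16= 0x28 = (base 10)40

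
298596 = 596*501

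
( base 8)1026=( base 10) 534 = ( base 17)1e7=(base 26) ke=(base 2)1000010110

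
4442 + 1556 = 5998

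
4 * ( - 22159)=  - 88636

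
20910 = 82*255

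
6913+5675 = 12588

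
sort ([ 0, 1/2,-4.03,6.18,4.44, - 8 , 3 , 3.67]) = [ - 8, - 4.03 , 0 , 1/2,3, 3.67, 4.44, 6.18] 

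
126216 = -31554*(-4) 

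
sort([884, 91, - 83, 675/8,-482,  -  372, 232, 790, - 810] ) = [-810,-482, - 372,-83, 675/8, 91, 232, 790,884 ]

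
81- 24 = 57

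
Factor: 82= 2^1*41^1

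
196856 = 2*98428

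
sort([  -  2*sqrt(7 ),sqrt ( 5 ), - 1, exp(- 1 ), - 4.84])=[ - 2 * sqrt( 7 ), - 4.84,  -  1,exp(  -  1),  sqrt( 5) ]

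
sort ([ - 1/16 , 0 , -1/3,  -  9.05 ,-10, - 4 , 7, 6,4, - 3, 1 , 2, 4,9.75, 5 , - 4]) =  [ - 10, - 9.05, - 4,  -  4,-3, - 1/3,-1/16,0 , 1, 2,4,  4,5,6 , 7,9.75] 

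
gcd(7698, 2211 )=3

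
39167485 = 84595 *463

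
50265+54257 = 104522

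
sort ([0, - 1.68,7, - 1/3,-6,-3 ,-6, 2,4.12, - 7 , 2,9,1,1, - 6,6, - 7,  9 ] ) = [  -  7,-7, - 6 , - 6, - 6 ,-3, - 1.68, - 1/3, 0,1,1, 2, 2,  4.12,6, 7, 9, 9]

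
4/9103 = 4/9103 = 0.00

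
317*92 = 29164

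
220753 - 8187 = 212566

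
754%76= 70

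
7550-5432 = 2118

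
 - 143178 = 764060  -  907238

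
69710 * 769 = 53606990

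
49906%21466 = 6974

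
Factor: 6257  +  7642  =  3^1*41^1*113^1 = 13899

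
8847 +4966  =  13813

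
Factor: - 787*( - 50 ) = 2^1*5^2*787^1 = 39350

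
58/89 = 58/89 =0.65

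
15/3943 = 15/3943 = 0.00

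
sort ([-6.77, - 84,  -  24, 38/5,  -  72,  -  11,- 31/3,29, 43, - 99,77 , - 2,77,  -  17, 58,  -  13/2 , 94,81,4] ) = [-99 , - 84, - 72, - 24,-17, - 11,  -  31/3,-6.77,-13/2,-2,4, 38/5,29, 43, 58, 77,77,  81,94] 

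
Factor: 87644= 2^2*21911^1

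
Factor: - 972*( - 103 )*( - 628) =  - 62872848 =-  2^4*3^5*103^1*157^1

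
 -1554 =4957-6511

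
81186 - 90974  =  -9788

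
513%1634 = 513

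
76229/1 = 76229 =76229.00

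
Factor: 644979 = 3^1*214993^1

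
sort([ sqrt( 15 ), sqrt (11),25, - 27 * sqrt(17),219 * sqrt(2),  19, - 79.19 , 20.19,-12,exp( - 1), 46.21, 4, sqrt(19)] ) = [ - 27 * sqrt ( 17),-79.19,-12, exp ( - 1 ), sqrt( 11), sqrt(15 ) , 4, sqrt (19 ),19, 20.19, 25, 46.21, 219*sqrt( 2 )] 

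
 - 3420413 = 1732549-5152962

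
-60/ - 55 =12/11=1.09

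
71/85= 71/85 = 0.84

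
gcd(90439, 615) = 1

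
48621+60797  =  109418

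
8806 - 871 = 7935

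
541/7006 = 541/7006=0.08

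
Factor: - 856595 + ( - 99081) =-2^2*238919^1 = - 955676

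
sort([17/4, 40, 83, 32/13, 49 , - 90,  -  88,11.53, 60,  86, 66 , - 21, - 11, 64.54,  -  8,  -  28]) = [- 90, - 88,-28,  -  21, - 11, - 8, 32/13,17/4,11.53, 40, 49,60, 64.54, 66,83,86] 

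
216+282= 498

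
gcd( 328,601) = 1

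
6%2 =0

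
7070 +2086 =9156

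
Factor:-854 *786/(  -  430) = 335622/215 = 2^1*3^1*5^( - 1) * 7^1*43^(- 1)*61^1*131^1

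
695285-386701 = 308584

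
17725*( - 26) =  - 460850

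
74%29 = 16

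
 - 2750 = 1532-4282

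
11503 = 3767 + 7736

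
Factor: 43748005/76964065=8749601/15392813  =  7^1*1249943^1*15392813^ ( - 1) 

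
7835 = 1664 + 6171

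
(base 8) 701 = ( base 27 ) gh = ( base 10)449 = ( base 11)379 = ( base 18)16h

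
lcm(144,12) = 144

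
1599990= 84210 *19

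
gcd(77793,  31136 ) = 1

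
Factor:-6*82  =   - 492=- 2^2*3^1 *41^1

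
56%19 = 18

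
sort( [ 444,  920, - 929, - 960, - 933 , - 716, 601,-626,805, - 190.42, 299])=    [- 960 ,-933, - 929,- 716, - 626, - 190.42,299, 444, 601, 805, 920]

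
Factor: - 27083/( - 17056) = 2^(-5)*7^1*13^(-1)*41^(  -  1 )*53^1 * 73^1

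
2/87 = 2/87 = 0.02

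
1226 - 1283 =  - 57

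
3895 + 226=4121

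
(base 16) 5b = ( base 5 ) 331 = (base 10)91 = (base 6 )231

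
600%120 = 0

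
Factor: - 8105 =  - 5^1*1621^1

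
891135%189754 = 132119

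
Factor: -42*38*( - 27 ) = 2^2 * 3^4 * 7^1*19^1 = 43092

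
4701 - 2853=1848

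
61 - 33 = 28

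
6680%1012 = 608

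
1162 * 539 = 626318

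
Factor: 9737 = 7^1 * 13^1*107^1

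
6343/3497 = 1 + 2846/3497 = 1.81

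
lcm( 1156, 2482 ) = 84388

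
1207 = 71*17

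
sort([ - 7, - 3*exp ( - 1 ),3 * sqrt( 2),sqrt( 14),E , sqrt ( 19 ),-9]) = [- 9,-7, - 3*exp( - 1),E,sqrt(14),3*  sqrt(2),sqrt(19) ] 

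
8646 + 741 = 9387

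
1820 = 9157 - 7337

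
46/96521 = 46/96521  =  0.00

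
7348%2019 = 1291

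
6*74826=448956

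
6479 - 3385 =3094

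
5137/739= 6 + 703/739 = 6.95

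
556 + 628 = 1184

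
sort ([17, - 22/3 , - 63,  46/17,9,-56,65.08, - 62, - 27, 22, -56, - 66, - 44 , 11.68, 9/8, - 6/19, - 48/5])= [ - 66,-63, - 62,- 56, - 56, - 44, - 27, - 48/5, - 22/3, - 6/19,9/8,  46/17, 9,11.68,17, 22,65.08 ]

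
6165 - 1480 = 4685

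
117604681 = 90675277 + 26929404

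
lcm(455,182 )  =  910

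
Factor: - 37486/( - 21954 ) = 18743/10977 = 3^(- 1)*3659^( - 1 ) *18743^1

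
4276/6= 2138/3 = 712.67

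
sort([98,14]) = [14 , 98] 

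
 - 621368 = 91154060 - 91775428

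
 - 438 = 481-919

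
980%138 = 14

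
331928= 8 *41491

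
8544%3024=2496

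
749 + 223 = 972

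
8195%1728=1283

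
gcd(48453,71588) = 1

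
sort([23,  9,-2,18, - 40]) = [ - 40, - 2,  9 , 18, 23]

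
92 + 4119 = 4211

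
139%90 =49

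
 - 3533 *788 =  - 2784004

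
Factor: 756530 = 2^1 * 5^1*75653^1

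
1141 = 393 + 748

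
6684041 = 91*73451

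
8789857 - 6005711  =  2784146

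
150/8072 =75/4036 =0.02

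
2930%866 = 332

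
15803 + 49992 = 65795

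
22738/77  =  22738/77 = 295.30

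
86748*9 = 780732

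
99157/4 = 24789 + 1/4 = 24789.25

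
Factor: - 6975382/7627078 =- 3487691^1*3813539^( - 1) = - 3487691/3813539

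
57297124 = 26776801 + 30520323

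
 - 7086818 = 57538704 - 64625522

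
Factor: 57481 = 47^1 * 1223^1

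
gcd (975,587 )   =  1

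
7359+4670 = 12029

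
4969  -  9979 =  - 5010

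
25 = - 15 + 40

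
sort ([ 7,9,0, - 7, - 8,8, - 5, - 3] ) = [-8, - 7,  -  5, - 3,0,7,8,9 ]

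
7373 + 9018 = 16391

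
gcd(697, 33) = 1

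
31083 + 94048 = 125131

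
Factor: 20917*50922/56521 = 2^1* 3^3*13^1*23^1*29^ ( - 1)*41^1*1609^1*1949^( - 1 ) = 1065135474/56521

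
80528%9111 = 7640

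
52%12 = 4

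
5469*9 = 49221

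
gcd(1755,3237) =39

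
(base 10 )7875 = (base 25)CF0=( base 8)17303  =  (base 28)A17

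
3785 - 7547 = - 3762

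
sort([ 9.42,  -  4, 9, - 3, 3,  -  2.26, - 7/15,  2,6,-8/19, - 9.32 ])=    [ - 9.32, - 4, - 3,-2.26, - 7/15,-8/19, 2,  3,6, 9 , 9.42]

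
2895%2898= 2895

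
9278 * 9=83502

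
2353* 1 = 2353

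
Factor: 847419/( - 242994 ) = -282473/80998  =  - 2^ ( - 1)*19^1 * 14867^1 *40499^( - 1 )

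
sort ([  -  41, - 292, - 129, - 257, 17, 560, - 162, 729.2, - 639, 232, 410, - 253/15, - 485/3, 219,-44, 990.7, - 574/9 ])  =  [ - 639, - 292, - 257, - 162,-485/3, - 129, - 574/9, - 44, - 41, - 253/15, 17,219,232, 410,560,729.2, 990.7 ]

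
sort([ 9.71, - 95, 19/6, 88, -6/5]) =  [ - 95,  -  6/5 , 19/6,9.71, 88 ] 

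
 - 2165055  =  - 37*58515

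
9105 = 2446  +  6659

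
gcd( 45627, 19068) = 681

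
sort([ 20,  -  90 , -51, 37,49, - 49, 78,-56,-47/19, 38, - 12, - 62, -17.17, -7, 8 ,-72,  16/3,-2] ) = [ - 90,-72 ,- 62,-56, - 51,-49, - 17.17, - 12,-7,  -  47/19, - 2, 16/3,8, 20,37,38  ,  49, 78 ] 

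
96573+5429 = 102002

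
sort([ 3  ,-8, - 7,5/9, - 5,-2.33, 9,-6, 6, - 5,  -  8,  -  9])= [ - 9, - 8, - 8, - 7,- 6,-5, - 5, - 2.33,5/9, 3, 6  ,  9]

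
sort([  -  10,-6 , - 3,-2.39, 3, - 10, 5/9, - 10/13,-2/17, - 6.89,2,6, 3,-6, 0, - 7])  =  [ - 10, - 10, - 7, - 6.89, - 6,-6 ,-3,- 2.39, - 10/13,-2/17,  0,5/9, 2, 3, 3, 6] 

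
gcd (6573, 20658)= 939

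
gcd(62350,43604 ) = 2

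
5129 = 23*223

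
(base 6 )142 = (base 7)116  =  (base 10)62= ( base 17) 3b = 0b111110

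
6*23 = 138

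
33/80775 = 11/26925 = 0.00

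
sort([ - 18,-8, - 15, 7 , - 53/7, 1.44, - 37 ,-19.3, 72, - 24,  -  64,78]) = [ - 64, - 37, - 24,  -  19.3, - 18  , - 15, - 8, - 53/7,1.44, 7, 72, 78 ]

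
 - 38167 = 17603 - 55770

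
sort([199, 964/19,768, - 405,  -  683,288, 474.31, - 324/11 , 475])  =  [-683, -405, - 324/11,964/19, 199, 288,  474.31,475,768 ]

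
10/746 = 5/373 = 0.01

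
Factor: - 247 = -13^1*19^1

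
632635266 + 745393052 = 1378028318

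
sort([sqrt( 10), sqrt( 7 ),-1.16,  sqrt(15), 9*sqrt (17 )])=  [ - 1.16,sqrt( 7 ), sqrt (10),sqrt( 15 ),9*sqrt( 17)]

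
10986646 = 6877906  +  4108740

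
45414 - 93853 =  - 48439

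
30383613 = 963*31551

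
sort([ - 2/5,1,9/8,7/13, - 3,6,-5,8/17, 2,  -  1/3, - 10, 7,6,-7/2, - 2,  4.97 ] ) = [ - 10, - 5,-7/2 , - 3,-2, - 2/5, - 1/3 , 8/17,7/13, 1, 9/8, 2,4.97, 6,6 , 7]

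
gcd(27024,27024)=27024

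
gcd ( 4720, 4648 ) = 8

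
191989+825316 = 1017305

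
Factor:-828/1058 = -2^1*3^2 * 23^( - 1) = - 18/23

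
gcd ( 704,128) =64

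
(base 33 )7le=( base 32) 84a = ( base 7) 33200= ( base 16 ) 208A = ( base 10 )8330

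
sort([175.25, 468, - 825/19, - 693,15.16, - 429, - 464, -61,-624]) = [ - 693,  -  624, - 464,-429, - 61, - 825/19, 15.16,  175.25, 468 ]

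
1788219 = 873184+915035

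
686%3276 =686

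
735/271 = 735/271= 2.71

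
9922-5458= 4464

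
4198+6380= 10578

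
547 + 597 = 1144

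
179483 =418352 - 238869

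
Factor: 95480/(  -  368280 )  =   - 3^( - 3)*7^1  =  -  7/27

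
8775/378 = 325/14 = 23.21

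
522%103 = 7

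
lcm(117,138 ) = 5382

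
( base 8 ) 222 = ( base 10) 146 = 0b10010010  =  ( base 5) 1041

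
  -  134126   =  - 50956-83170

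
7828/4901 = 1 + 2927/4901 = 1.60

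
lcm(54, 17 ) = 918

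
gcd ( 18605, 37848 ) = 1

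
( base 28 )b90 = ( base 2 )10001010101100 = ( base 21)K2E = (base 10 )8876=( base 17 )1DC2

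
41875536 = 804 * 52084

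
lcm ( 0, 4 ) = 0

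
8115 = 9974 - 1859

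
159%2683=159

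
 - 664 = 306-970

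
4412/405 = 10 + 362/405=10.89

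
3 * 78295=234885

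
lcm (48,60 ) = 240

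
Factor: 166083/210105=83/105=3^( - 1 ) * 5^(-1) * 7^(-1) *83^1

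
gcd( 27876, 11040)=276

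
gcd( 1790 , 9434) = 2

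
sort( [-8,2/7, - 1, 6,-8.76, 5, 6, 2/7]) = [ - 8.76, - 8,-1,2/7, 2/7, 5,6, 6] 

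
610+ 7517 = 8127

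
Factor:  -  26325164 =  - 2^2*6581291^1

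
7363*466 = 3431158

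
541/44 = 541/44 = 12.30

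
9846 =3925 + 5921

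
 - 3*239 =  -717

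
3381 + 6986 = 10367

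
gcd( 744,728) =8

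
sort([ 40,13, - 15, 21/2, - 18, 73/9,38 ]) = [-18, - 15, 73/9,  21/2, 13,38, 40 ]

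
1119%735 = 384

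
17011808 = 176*96658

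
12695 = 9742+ 2953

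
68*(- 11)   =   - 748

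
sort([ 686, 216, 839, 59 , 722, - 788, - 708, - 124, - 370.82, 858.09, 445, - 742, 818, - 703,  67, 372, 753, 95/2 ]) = [ - 788,- 742, - 708,  -  703, - 370.82, - 124, 95/2,59,67 , 216, 372,  445, 686, 722, 753, 818, 839, 858.09 ] 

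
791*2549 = 2016259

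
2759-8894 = -6135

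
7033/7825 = 7033/7825= 0.90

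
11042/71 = 11042/71 =155.52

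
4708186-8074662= - 3366476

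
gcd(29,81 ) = 1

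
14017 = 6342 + 7675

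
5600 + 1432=7032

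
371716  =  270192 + 101524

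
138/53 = 2+32/53 = 2.60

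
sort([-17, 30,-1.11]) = [-17,  -  1.11, 30]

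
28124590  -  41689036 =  - 13564446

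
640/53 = 640/53 = 12.08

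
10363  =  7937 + 2426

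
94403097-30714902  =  63688195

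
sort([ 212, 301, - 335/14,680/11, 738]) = [ -335/14 , 680/11, 212,301, 738 ] 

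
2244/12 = 187  =  187.00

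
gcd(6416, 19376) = 16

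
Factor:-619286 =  - 2^1*19^1*43^1*379^1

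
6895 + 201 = 7096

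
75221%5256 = 1637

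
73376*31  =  2274656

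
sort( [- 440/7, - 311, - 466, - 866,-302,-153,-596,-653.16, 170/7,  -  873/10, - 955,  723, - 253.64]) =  [- 955 , - 866, - 653.16, - 596, - 466,- 311, - 302,- 253.64, - 153, - 873/10,  -  440/7,  170/7, 723]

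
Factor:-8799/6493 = -3^1*7^1  *  43^( - 1)*151^( - 1)*419^1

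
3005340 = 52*57795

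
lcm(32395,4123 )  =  226765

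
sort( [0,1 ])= [0,1]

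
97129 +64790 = 161919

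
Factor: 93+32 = 125 = 5^3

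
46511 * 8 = 372088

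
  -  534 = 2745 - 3279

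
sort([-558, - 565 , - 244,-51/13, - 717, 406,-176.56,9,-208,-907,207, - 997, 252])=[  -  997,  -  907, - 717, -565,  -  558, - 244, - 208,- 176.56, - 51/13, 9,207, 252,406]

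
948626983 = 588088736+360538247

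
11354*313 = 3553802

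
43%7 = 1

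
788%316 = 156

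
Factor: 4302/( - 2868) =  - 3/2=-2^( - 1 )*3^1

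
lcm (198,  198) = 198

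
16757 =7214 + 9543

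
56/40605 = 56/40605 = 0.00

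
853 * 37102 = 31648006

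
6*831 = 4986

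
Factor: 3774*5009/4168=9451983/2084 = 2^ ( - 2)*3^1*17^1*37^1*521^( - 1 ) * 5009^1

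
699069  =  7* 99867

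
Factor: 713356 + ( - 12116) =701240  =  2^3*5^1*47^1 *373^1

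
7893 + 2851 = 10744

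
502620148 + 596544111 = 1099164259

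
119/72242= 119/72242=0.00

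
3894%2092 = 1802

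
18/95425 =18/95425= 0.00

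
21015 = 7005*3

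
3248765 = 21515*151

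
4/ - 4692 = -1+1172/1173 = - 0.00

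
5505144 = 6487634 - 982490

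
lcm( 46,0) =0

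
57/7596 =19/2532 =0.01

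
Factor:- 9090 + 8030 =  - 2^2 *5^1 * 53^1=- 1060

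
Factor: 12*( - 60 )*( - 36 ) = 25920 = 2^6*  3^4*5^1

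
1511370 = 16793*90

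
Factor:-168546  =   - 2^1 * 3^1 * 7^1 *4013^1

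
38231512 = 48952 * 781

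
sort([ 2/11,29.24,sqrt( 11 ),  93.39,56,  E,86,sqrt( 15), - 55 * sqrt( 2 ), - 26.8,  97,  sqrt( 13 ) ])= [ - 55 * sqrt( 2), - 26.8, 2/11,E, sqrt( 11),  sqrt( 13 ),sqrt(15 ), 29.24, 56,86,93.39,  97]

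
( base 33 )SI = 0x3AE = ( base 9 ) 1256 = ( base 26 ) 1A6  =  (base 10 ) 942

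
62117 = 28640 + 33477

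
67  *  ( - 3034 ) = -203278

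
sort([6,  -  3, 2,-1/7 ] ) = [ - 3, - 1/7, 2,6]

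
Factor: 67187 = 67187^1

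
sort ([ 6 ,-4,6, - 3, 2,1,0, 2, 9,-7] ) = [ - 7, - 4, - 3, 0,1,2,2, 6, 6,  9]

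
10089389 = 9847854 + 241535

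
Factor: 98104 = 2^3*12263^1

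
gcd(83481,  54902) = 1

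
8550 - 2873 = 5677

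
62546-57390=5156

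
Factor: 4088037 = 3^1*61^1 * 89^1*251^1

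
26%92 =26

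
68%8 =4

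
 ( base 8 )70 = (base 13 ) 44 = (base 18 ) 32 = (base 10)56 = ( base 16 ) 38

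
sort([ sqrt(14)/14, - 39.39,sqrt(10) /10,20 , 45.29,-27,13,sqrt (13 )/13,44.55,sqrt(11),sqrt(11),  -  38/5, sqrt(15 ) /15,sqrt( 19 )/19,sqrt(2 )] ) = [ - 39.39,  -  27,  -  38/5,sqrt( 19)/19,sqrt(15) /15, sqrt(14 ) /14,sqrt(13)/13, sqrt(10 ) /10,sqrt(2 ),sqrt(11),sqrt(11),13,20,  44.55 , 45.29]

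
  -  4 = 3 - 7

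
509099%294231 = 214868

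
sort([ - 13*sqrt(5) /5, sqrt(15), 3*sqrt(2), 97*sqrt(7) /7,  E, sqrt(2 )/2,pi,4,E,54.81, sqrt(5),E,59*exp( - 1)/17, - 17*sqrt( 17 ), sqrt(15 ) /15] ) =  [ - 17*sqrt ( 17), - 13*sqrt( 5) /5, sqrt(15)/15, sqrt(2) /2 , 59*exp( - 1) /17, sqrt(5 ),  E,E,E,  pi,sqrt (15),4, 3*sqrt (2), 97*sqrt (7)/7, 54.81] 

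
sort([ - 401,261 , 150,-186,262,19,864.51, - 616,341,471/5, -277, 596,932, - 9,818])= [  -  616  , -401, - 277 ,-186, - 9, 19, 471/5,150,261,262,341,596,818,864.51, 932 ]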